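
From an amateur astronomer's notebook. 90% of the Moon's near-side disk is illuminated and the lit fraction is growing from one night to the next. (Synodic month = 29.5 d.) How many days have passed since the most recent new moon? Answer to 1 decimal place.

From f = (1 − cos θ)/2: cos θ = 1 − 2×0.90 = -0.800; arccos → 143.1°.
Waxing ⇒ before full, so θ = 143.1°.
That fraction of the synodic month is 143.1/360 × 29.5 d ≈ 11.73 d.

11.7 days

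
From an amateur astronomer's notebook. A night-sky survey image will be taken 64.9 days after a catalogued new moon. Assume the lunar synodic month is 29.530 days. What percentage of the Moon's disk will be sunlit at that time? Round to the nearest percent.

34%

Reduce mod P: 64.9 − 2×29.530 = 5.84 d into the current lunation.
Phase angle: θ = 360°·(5.84 d)/(29.530 d) = 71.2°.
With cos θ = 0.322, the lit fraction is (1 − 0.322)/2 ≈ 0.339, so 34%.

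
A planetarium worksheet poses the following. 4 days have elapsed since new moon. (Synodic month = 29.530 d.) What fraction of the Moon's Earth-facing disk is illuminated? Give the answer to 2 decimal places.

Phase angle: θ = 360°·(4 d)/(29.530 d) = 48.8°.
With cos θ = 0.659, the lit fraction is (1 − 0.659)/2 ≈ 0.170.

0.17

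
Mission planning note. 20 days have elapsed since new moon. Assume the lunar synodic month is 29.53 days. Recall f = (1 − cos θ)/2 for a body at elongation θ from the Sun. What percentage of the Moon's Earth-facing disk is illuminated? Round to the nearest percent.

Phase angle: θ = 360°·(20 d)/(29.53 d) = 243.8°.
With cos θ = (-0.441), the lit fraction is (1 − (-0.441))/2 ≈ 0.721, so 72%.

72%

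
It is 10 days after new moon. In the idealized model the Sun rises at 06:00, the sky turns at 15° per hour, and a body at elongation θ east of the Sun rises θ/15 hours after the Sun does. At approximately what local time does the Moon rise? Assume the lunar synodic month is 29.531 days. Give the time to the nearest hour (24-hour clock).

14:00

The Moon has covered 10/29.531 of its cycle, so θ ≈ 360° × 10/29.531 = 121.9°.
At 15° of sky rotation per hour, 121.9° corresponds to a 8.13 h lag.
06:00 + 8.13 h ≈ 14:08 → 14:00 to the nearest hour.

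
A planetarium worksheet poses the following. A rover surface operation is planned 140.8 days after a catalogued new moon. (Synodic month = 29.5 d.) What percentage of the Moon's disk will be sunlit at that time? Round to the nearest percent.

43%

140.8/29.5 = 4.773 lunations, so 4 complete cycles and 22.80 d into the next.
Elongation θ = 360° × 22.80/29.5 ≈ 278.2°.
Illuminated fraction = (1 − cos 278.2°)/2 = (1 − 0.143)/2 ≈ 0.428, so 43%.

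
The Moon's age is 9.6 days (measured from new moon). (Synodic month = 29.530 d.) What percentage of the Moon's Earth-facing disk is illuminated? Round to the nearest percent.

Elongation θ = 360° × 9.6/29.530 ≈ 117.0°.
With cos θ = (-0.455), the lit fraction is (1 − (-0.455))/2 ≈ 0.727, so 73%.

73%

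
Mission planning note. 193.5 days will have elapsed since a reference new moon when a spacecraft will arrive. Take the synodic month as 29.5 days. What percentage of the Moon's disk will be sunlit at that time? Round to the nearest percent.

Reduce mod P: 193.5 − 6×29.5 = 16.50 d into the current lunation.
Phase angle: θ = 360°·(16.50 d)/(29.5 d) = 201.4°.
With cos θ = (-0.931), the lit fraction is (1 − (-0.931))/2 ≈ 0.966, so 97%.

97%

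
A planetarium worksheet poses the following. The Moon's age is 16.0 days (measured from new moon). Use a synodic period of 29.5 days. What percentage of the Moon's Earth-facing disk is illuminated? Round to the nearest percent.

98%

The Moon has covered 16.0/29.5 of its cycle, so θ ≈ 360° × 16.0/29.5 = 195.3°.
Illuminated fraction = (1 − cos 195.3°)/2 = (1 − (-0.965))/2 ≈ 0.982, so 98%.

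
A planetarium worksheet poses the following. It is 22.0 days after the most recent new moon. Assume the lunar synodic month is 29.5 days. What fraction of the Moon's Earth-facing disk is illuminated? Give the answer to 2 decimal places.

0.51

Phase angle: θ = 360°·(22.0 d)/(29.5 d) = 268.5°.
Illuminated fraction = (1 − cos 268.5°)/2 = (1 − (-0.027))/2 ≈ 0.513.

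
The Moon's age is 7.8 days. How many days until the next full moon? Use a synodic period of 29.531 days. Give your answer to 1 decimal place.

Full moon is 0.5 of the way through the cycle: age 0.5 × 29.531 = 14.765 d.
So 6.965 days remain (14.765 − 7.8).

7.0 days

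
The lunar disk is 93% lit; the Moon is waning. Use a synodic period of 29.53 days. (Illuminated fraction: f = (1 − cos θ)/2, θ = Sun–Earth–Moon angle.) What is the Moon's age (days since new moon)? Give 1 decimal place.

cos θ = 1 − 2f = -0.860, giving a principal value of 149.3°.
Waning ⇒ past full, so θ = 360° − 149.3° = 210.7°.
That fraction of the synodic month is 210.7/360 × 29.53 d ≈ 17.28 d.

17.3 days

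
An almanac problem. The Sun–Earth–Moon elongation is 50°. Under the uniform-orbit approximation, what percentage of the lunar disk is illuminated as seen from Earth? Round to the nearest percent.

18%

cos 50° = 0.643, so f = (1 − 0.643)/2 = 0.179, i.e. 18%.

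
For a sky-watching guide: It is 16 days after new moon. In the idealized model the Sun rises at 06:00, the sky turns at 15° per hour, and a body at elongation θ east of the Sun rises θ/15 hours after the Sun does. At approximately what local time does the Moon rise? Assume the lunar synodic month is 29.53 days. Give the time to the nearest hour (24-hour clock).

19:00

The Moon has covered 16/29.53 of its cycle, so θ ≈ 360° × 16/29.53 = 195.1°.
The Moon trails the Sun by θ/15 = 195.1/15 ≈ 13.00 hours.
06:00 + 13.00 h ≈ 19:00 → 19:00 to the nearest hour.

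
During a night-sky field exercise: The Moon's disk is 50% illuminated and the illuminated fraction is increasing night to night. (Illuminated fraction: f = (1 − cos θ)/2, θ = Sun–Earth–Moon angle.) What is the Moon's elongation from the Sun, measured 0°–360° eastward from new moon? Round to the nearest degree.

90°

From f = (1 − cos θ)/2: cos θ = 1 − 2×0.50 = 0.000; arccos → 90.0°.
The Moon is waxing (0°–180°), so θ = 90.0° directly.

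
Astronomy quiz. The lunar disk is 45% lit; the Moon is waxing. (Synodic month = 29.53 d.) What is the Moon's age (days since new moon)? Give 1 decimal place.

cos θ = 1 − 2f = 0.100, giving a principal value of 84.3°.
The Moon is waxing (0°–180°), so θ = 84.3° directly.
Age = 29.53 × 84.3°/360° ≈ 6.91 days.

6.9 days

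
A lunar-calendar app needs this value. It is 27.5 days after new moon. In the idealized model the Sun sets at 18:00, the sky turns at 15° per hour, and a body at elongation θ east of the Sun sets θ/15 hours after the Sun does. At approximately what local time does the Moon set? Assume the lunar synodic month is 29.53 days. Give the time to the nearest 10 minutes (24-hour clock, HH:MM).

16:20

Phase angle: θ = 360°·(27.5 d)/(29.53 d) = 335.3°.
The Moon trails the Sun by θ/15 = 335.3/15 ≈ 22.35 hours.
18:00 + 22.350 h ≈ 16:21 → 16:20 to the nearest ten minutes.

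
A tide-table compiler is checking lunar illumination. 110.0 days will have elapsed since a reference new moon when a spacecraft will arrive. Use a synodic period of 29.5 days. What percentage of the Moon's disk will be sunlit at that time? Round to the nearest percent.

57%

110.0/29.5 = 3.729 lunations, so 3 complete cycles and 21.50 d into the next.
The Moon has covered 21.50/29.5 of its cycle, so θ ≈ 360° × 21.50/29.5 = 262.4°.
cos 262.4° = (-0.133), so f = (1 − (-0.133))/2 = 0.566, so 57%.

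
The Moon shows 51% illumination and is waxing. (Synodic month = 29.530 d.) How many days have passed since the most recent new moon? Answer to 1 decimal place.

7.5 days

Invert f = (1 − cos θ)/2 to get cos θ = 1 − 2(0.51) = -0.020, hence θ₀ = arccos -0.020 = 91.1°.
The Moon is waxing (0°–180°), so θ = 91.1° directly.
That fraction of the synodic month is 91.1/360 × 29.530 d ≈ 7.48 d.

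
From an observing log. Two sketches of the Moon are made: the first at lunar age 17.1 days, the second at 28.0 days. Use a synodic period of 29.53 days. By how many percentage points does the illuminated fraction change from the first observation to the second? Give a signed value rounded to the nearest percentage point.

-91 pp

First observation: θ = 360°·17.1/29.53 = 208.5°, so f = 0.940.
Second observation: θ = 341.3°, f = 0.026.
Δf = 0.026 − 0.940 = -0.913, i.e. -91 pp.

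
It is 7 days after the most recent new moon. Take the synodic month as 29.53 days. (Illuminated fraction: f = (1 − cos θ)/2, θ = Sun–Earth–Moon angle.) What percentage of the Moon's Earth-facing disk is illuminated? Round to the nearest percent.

Elongation θ = 360° × 7/29.53 ≈ 85.3°.
With cos θ = 0.081, the lit fraction is (1 − 0.081)/2 ≈ 0.459, so 46%.

46%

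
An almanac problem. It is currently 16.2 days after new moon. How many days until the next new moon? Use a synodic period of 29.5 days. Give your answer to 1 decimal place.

One full lunation from the last new moon is 29.5 d; remaining = 29.5 − 16.2 = 13.300 d.

13.3 days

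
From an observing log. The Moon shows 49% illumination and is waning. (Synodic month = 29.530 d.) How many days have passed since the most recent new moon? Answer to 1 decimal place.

22.2 days

cos θ = 1 − 2f = 0.020, giving a principal value of 88.9°.
Waning ⇒ past full, so θ = 360° − 88.9° = 271.1°.
Age = 29.530 × 271.1°/360° ≈ 22.24 days.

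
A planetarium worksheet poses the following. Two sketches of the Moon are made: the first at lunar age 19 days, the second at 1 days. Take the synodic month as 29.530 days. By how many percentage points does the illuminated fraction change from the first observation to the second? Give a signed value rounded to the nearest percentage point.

θ₁ = 360° × 19/29.530 = 231.6°, f₁ = (1 − cos θ₁)/2 = 0.810.
θ₂ = 360° × 1/29.530 = 12.2°, f₂ = (1 − cos θ₂)/2 = 0.011.
Change = f₂ − f₁ = -0.799 → -80 percentage points.

-80 percentage points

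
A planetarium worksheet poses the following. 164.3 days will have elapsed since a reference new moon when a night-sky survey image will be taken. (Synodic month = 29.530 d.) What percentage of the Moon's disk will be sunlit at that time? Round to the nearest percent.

164.3/29.530 = 5.564 lunations, so 5 complete cycles and 16.65 d into the next.
Elongation θ = 360° × 16.65/29.530 ≈ 203.0°.
cos 203.0° = (-0.921), so f = (1 − (-0.921))/2 = 0.960, so 96%.

96%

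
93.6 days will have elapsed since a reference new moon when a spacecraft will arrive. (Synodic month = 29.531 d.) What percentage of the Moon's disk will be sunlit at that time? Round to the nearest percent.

93.6/29.531 = 3.170 lunations, so 3 complete cycles and 5.01 d into the next.
Phase angle: θ = 360°·(5.01 d)/(29.531 d) = 61.0°.
cos 61.0° = 0.484, so f = (1 − 0.484)/2 = 0.258, so 26%.

26%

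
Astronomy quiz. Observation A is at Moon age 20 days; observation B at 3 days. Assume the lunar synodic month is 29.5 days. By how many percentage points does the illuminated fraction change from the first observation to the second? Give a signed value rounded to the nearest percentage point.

-62 pp

First observation: θ = 360°·20/29.5 = 244.1°, so f = 0.719.
Second observation: θ = 36.6°, f = 0.099.
Δf = 0.099 − 0.719 = -0.620, i.e. -62 pp.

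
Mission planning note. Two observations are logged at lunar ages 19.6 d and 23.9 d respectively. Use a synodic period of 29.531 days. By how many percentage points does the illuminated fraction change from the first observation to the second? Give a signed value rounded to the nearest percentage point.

-44 pp

θ₁ = 360° × 19.6/29.531 = 238.9°, f₁ = (1 − cos θ₁)/2 = 0.758.
θ₂ = 360° × 23.9/29.531 = 291.4°, f₂ = (1 − cos θ₂)/2 = 0.318.
Change = f₂ − f₁ = -0.440 → -44 percentage points.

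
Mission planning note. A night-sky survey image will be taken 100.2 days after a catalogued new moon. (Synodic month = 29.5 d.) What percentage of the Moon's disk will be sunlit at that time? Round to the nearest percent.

90%

100.2/29.5 = 3.397 lunations, so 3 complete cycles and 11.70 d into the next.
Phase angle: θ = 360°·(11.70 d)/(29.5 d) = 142.8°.
With cos θ = (-0.796), the lit fraction is (1 − (-0.796))/2 ≈ 0.898, so 90%.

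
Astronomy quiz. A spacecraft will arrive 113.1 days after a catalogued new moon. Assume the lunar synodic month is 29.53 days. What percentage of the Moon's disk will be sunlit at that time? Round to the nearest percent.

26%

113.1 d spans 3 complete synodic months (3 × 29.53 = 88.59 d) plus 24.51 d.
Elongation θ = 360° × 24.51/29.53 ≈ 298.8°.
cos 298.8° = 0.482, so f = (1 − 0.482)/2 = 0.259, so 26%.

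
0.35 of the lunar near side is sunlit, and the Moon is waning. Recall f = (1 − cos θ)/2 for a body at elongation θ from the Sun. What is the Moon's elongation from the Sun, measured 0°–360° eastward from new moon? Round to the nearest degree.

287°

From f = (1 − cos θ)/2: cos θ = 1 − 2×0.35 = 0.300; arccos → 72.5°.
Waning ⇒ past full, so θ = 360° − 72.5° = 287.5°.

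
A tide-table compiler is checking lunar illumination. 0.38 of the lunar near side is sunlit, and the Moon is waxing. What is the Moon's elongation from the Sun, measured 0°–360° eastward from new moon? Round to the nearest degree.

Invert f = (1 − cos θ)/2 to get cos θ = 1 − 2(0.38) = 0.240, hence θ₀ = arccos 0.240 = 76.1°.
The Moon is waxing (0°–180°), so θ = 76.1° directly.

76°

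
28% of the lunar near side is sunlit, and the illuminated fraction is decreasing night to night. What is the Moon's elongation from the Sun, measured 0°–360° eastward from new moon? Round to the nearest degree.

From f = (1 − cos θ)/2: cos θ = 1 − 2×0.28 = 0.440; arccos → 63.9°.
Since the Moon is past full (waning), take the reflex angle: θ = 360° − 63.9° = 296.1°.

296°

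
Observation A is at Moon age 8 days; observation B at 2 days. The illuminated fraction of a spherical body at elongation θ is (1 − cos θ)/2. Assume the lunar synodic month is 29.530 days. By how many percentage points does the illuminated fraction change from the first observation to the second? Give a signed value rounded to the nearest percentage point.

θ₁ = 360° × 8/29.530 = 97.5°, f₁ = (1 − cos θ₁)/2 = 0.566.
θ₂ = 360° × 2/29.530 = 24.4°, f₂ = (1 − cos θ₂)/2 = 0.045.
Change = f₂ − f₁ = -0.521 → -52 percentage points.

-52 percentage points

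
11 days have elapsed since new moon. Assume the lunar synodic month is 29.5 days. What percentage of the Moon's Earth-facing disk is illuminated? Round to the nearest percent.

85%

Elongation θ = 360° × 11/29.5 ≈ 134.2°.
With cos θ = (-0.698), the lit fraction is (1 − (-0.698))/2 ≈ 0.849, so 85%.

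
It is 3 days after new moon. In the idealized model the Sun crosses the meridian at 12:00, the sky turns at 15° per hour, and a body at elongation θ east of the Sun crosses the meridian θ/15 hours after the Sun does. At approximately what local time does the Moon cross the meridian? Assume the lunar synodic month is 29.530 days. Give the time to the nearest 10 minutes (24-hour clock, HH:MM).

Phase angle: θ = 360°·(3 d)/(29.530 d) = 36.6°.
Delay after the Sun = 36.6° / (15°/h) ≈ 2.44 h.
12:00 + 2.438 h ≈ 14:26 → 14:30 to the nearest ten minutes.

14:30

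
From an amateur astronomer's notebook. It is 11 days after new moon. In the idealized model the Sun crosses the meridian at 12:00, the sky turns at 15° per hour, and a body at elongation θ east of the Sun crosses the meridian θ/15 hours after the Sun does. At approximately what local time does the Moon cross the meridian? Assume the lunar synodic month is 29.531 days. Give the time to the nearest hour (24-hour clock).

The Moon has covered 11/29.531 of its cycle, so θ ≈ 360° × 11/29.531 = 134.1°.
Delay after the Sun = 134.1° / (15°/h) ≈ 8.94 h.
12:00 + 8.94 h ≈ 20:56 → 21:00 to the nearest hour.

21:00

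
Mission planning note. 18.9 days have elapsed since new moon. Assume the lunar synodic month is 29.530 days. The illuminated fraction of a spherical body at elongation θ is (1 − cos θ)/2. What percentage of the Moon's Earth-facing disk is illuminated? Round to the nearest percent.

82%

Elongation θ = 360° × 18.9/29.530 ≈ 230.4°.
Illuminated fraction = (1 − cos 230.4°)/2 = (1 − (-0.637))/2 ≈ 0.819, so 82%.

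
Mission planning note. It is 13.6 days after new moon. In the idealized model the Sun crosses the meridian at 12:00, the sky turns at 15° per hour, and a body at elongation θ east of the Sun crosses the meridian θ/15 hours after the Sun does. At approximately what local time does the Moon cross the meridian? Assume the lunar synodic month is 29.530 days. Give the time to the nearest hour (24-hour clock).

Phase angle: θ = 360°·(13.6 d)/(29.530 d) = 165.8°.
The Moon trails the Sun by θ/15 = 165.8/15 ≈ 11.05 hours.
12:00 + 11.05 h ≈ 23:03 → 23:00 to the nearest hour.

23:00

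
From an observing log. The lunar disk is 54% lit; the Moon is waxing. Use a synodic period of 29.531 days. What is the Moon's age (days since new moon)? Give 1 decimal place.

cos θ = 1 − 2f = -0.080, giving a principal value of 94.6°.
The Moon is waxing (0°–180°), so θ = 94.6° directly.
Age = 29.531 × 94.6°/360° ≈ 7.76 days.

7.8 days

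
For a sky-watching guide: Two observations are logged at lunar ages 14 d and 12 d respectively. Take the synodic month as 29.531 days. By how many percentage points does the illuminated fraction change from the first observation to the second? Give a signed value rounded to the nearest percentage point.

-8 percentage points

θ₁ = 360° × 14/29.531 = 170.7°, f₁ = (1 − cos θ₁)/2 = 0.993.
θ₂ = 360° × 12/29.531 = 146.3°, f₂ = (1 − cos θ₂)/2 = 0.916.
Change = f₂ − f₁ = -0.077 → -8 percentage points.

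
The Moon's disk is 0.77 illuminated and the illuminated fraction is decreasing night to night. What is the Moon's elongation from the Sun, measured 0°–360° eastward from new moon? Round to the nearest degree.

237°

Invert f = (1 − cos θ)/2 to get cos θ = 1 − 2(0.77) = -0.540, hence θ₀ = arccos -0.540 = 122.7°.
Waning ⇒ past full, so θ = 360° − 122.7° = 237.3°.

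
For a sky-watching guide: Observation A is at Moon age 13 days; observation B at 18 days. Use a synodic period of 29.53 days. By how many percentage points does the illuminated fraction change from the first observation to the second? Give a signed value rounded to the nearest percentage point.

θ₁ = 360° × 13/29.53 = 158.5°, f₁ = (1 − cos θ₁)/2 = 0.965.
θ₂ = 360° × 18/29.53 = 219.4°, f₂ = (1 − cos θ₂)/2 = 0.886.
Change = f₂ − f₁ = -0.079 → -8 percentage points.

-8 percentage points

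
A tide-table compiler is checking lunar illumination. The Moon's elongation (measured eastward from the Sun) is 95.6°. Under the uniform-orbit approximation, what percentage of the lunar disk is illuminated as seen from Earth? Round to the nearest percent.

55%

Half-versine of 95.6°: (1 − (-0.098))/2 = 0.549, i.e. 55%.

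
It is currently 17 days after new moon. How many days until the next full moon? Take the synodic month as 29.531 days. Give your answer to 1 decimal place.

Full moon is 0.5 of the way through the cycle: age 0.5 × 29.531 = 14.765 d.
Already past this cycle's full moon; the next is at 14.765 + 29.531 = 44.296 d, so 44.296 − 17 = 27.296 days.

27.3 days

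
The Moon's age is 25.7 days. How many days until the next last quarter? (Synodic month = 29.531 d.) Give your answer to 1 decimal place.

Last quarter occurs at elongation 270°, i.e. at age 29.531 × 270/360 = 22.148 d.
This lunation's last quarter (22.148 d) has passed, so add one period: 51.679 − 25.7 = 25.979 days.

26.0 days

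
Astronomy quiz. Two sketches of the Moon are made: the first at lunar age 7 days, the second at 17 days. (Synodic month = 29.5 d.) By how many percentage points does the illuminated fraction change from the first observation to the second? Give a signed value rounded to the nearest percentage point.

θ₁ = 360° × 7/29.5 = 85.4°, f₁ = (1 − cos θ₁)/2 = 0.460.
θ₂ = 360° × 17/29.5 = 207.5°, f₂ = (1 − cos θ₂)/2 = 0.944.
Change = f₂ − f₁ = +0.484 → +48 percentage points.

+48 percentage points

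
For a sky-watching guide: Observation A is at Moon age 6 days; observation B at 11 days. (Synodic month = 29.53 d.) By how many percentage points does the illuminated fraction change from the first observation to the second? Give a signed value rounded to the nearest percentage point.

First observation: θ = 360°·6/29.53 = 73.1°, so f = 0.355.
Second observation: θ = 134.1°, f = 0.848.
Δf = 0.848 − 0.355 = +0.493, i.e. +49 pp.

+49 pp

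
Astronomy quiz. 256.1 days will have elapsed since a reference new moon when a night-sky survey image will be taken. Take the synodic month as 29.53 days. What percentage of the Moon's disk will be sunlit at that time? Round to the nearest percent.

73%

256.1 d spans 8 complete synodic months (8 × 29.53 = 236.24 d) plus 19.86 d.
Phase angle: θ = 360°·(19.86 d)/(29.53 d) = 242.1°.
Illuminated fraction = (1 − cos 242.1°)/2 = (1 − (-0.468))/2 ≈ 0.734, so 73%.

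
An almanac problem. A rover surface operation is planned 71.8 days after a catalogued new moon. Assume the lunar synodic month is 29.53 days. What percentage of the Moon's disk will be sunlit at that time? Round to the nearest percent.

95%

71.8 d spans 2 complete synodic months (2 × 29.53 = 59.06 d) plus 12.74 d.
Elongation θ = 360° × 12.74/29.53 ≈ 155.3°.
Illuminated fraction = (1 − cos 155.3°)/2 = (1 − (-0.909))/2 ≈ 0.954, so 95%.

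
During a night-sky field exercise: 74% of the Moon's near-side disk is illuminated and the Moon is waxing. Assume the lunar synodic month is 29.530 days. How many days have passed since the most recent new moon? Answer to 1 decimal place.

9.7 days

Invert f = (1 − cos θ)/2 to get cos θ = 1 − 2(0.74) = -0.480, hence θ₀ = arccos -0.480 = 118.7°.
The Moon is waxing (0°–180°), so θ = 118.7° directly.
At 360°/29.530 d per day, 118.7° corresponds to 9.74 days.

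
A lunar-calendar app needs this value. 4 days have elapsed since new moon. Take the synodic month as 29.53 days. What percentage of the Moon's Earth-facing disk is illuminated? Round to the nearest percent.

Elongation θ = 360° × 4/29.53 ≈ 48.8°.
cos 48.8° = 0.659, so f = (1 − 0.659)/2 = 0.170, so 17%.

17%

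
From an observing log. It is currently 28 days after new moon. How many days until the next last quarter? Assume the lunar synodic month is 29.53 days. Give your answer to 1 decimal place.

23.7 days

Last quarter is 0.75 of the way through the cycle: age 0.75 × 29.53 = 22.148 d.
Already past this cycle's last quarter; the next is at 22.148 + 29.53 = 51.678 d, so 51.678 − 28 = 23.678 days.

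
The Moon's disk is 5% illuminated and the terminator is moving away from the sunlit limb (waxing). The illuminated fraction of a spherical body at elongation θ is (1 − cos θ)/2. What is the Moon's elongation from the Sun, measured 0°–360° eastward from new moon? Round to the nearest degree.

From f = (1 − cos θ)/2: cos θ = 1 − 2×0.05 = 0.900; arccos → 25.8°.
Before full moon the principal value applies: θ = 25.8°.

26°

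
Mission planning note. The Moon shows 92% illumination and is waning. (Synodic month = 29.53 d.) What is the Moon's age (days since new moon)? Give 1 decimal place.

17.5 days

Invert f = (1 − cos θ)/2 to get cos θ = 1 − 2(0.92) = -0.840, hence θ₀ = arccos -0.840 = 147.1°.
Since the Moon is past full (waning), take the reflex angle: θ = 360° − 147.1° = 212.9°.
That fraction of the synodic month is 212.9/360 × 29.53 d ≈ 17.46 d.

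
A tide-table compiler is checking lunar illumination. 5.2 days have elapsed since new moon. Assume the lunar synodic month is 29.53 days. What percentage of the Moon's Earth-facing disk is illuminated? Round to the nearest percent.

28%

Phase angle: θ = 360°·(5.2 d)/(29.53 d) = 63.4°.
Illuminated fraction = (1 − cos 63.4°)/2 = (1 − 0.448)/2 ≈ 0.276, so 28%.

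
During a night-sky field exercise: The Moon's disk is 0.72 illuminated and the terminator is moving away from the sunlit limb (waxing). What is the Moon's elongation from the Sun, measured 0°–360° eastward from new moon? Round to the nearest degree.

cos θ = 1 − 2f = -0.440, giving a principal value of 116.1°.
The Moon is waxing (0°–180°), so θ = 116.1° directly.

116°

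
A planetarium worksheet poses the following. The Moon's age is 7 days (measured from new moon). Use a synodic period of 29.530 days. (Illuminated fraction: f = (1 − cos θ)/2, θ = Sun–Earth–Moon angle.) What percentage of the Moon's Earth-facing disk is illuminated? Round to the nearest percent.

Elongation θ = 360° × 7/29.530 ≈ 85.3°.
Illuminated fraction = (1 − cos 85.3°)/2 = (1 − 0.081)/2 ≈ 0.459, so 46%.

46%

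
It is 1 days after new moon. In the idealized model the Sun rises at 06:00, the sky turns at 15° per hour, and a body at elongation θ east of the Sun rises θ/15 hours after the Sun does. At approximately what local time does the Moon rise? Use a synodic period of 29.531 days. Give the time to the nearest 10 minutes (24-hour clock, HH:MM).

Elongation θ = 360° × 1/29.531 ≈ 12.2°.
Delay after the Sun = 12.2° / (15°/h) ≈ 0.81 h.
06:00 + 0.813 h ≈ 06:49 → 06:50 to the nearest ten minutes.

06:50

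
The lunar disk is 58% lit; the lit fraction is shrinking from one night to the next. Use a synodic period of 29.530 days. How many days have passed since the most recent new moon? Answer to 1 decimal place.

21.4 days

Invert f = (1 − cos θ)/2 to get cos θ = 1 − 2(0.58) = -0.160, hence θ₀ = arccos -0.160 = 99.2°.
A waning Moon lies in 180°–360°, so θ = 360° − 99.2° = 260.8°.
At 360°/29.530 d per day, 260.8° corresponds to 21.39 days.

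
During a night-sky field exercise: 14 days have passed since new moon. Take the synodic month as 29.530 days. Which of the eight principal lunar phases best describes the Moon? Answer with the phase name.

full moon

θ ≈ 360° × 14/29.530 = 171°, which falls in the full moon sector.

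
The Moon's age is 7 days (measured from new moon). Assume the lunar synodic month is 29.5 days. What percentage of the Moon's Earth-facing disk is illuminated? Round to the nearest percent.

46%

Phase angle: θ = 360°·(7 d)/(29.5 d) = 85.4°.
Illuminated fraction = (1 − cos 85.4°)/2 = (1 − 0.080)/2 ≈ 0.460, so 46%.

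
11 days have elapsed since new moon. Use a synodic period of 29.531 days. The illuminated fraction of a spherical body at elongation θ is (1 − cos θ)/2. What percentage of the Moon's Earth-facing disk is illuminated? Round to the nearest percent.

85%

The Moon has covered 11/29.531 of its cycle, so θ ≈ 360° × 11/29.531 = 134.1°.
cos 134.1° = (-0.696), so f = (1 − (-0.696))/2 = 0.848, so 85%.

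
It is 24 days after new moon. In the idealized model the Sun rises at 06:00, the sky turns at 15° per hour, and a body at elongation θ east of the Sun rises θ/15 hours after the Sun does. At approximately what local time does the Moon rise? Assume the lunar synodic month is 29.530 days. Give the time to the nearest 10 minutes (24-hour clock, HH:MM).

01:30

Elongation θ = 360° × 24/29.530 ≈ 292.6°.
The Moon trails the Sun by θ/15 = 292.6/15 ≈ 19.51 hours.
06:00 + 19.506 h ≈ 01:30 → 01:30 to the nearest ten minutes.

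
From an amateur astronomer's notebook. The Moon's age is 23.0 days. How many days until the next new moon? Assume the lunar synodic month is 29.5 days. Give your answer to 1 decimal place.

One full lunation from the last new moon is 29.5 d; remaining = 29.5 − 23.0 = 6.500 d.

6.5 days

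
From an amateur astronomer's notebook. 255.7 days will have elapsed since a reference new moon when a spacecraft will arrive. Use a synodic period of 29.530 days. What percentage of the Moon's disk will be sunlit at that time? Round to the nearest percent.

77%

255.7/29.530 = 8.659 lunations, so 8 complete cycles and 19.46 d into the next.
Phase angle: θ = 360°·(19.46 d)/(29.530 d) = 237.2°.
Illuminated fraction = (1 − cos 237.2°)/2 = (1 − (-0.541))/2 ≈ 0.771, so 77%.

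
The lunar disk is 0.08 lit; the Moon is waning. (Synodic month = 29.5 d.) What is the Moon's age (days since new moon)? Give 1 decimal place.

26.8 days

cos θ = 1 − 2f = 0.840, giving a principal value of 32.9°.
Waning ⇒ past full, so θ = 360° − 32.9° = 327.1°.
That fraction of the synodic month is 327.1/360 × 29.5 d ≈ 26.81 d.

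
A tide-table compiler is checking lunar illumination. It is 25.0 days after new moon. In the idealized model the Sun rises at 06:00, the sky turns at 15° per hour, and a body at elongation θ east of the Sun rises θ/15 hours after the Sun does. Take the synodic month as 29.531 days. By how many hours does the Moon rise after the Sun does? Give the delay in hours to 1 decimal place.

20.3 h

The Moon has covered 25.0/29.531 of its cycle, so θ ≈ 360° × 25.0/29.531 = 304.8°.
The Moon trails the Sun by θ/15 = 304.8/15 ≈ 20.32 hours.
So the Moon rises 20.32 h after the Sun.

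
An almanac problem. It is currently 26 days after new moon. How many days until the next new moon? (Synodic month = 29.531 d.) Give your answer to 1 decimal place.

3.5 days

One full lunation from the last new moon is 29.531 d; remaining = 29.531 − 26 = 3.531 d.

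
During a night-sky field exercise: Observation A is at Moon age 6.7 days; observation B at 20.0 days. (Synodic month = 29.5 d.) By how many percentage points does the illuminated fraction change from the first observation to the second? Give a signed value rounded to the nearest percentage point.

+29 pp

First observation: θ = 360°·6.7/29.5 = 81.8°, so f = 0.428.
Second observation: θ = 244.1°, f = 0.719.
Δf = 0.719 − 0.428 = +0.290, i.e. +29 pp.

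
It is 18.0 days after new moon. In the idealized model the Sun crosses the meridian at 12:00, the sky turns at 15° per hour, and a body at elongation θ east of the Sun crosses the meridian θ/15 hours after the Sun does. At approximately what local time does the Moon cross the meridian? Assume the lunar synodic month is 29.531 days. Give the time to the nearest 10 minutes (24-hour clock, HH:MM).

02:40

Phase angle: θ = 360°·(18.0 d)/(29.531 d) = 219.4°.
At 15° of sky rotation per hour, 219.4° corresponds to a 14.63 h lag.
12:00 + 14.629 h ≈ 02:38 → 02:40 to the nearest ten minutes.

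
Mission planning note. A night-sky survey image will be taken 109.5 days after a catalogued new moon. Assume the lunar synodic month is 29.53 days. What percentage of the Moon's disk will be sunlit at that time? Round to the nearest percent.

63%

109.5/29.53 = 3.708 lunations, so 3 complete cycles and 20.91 d into the next.
Elongation θ = 360° × 20.91/29.53 ≈ 254.9°.
Illuminated fraction = (1 − cos 254.9°)/2 = (1 − (-0.260))/2 ≈ 0.630, so 63%.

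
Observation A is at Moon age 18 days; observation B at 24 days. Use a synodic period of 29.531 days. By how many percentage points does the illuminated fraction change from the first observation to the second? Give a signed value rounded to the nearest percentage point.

-58 percentage points

θ₁ = 360° × 18/29.531 = 219.4°, f₁ = (1 − cos θ₁)/2 = 0.886.
θ₂ = 360° × 24/29.531 = 292.6°, f₂ = (1 − cos θ₂)/2 = 0.308.
Change = f₂ − f₁ = -0.578 → -58 percentage points.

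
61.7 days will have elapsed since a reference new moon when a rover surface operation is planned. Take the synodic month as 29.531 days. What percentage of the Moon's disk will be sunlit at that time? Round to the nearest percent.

8%

61.7/29.531 = 2.089 lunations, so 2 complete cycles and 2.64 d into the next.
Elongation θ = 360° × 2.64/29.531 ≈ 32.2°.
Illuminated fraction = (1 − cos 32.2°)/2 = (1 − 0.847)/2 ≈ 0.077, so 8%.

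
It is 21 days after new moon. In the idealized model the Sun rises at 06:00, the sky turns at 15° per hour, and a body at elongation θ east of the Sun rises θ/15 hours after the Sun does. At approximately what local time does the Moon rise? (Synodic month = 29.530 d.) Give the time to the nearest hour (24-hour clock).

Phase angle: θ = 360°·(21 d)/(29.530 d) = 256.0°.
At 15° of sky rotation per hour, 256.0° corresponds to a 17.07 h lag.
06:00 + 17.07 h ≈ 23:04 → 23:00 to the nearest hour.

23:00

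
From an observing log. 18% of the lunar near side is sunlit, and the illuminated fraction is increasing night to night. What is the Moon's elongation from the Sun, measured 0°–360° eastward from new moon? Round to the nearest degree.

Invert f = (1 − cos θ)/2 to get cos θ = 1 − 2(0.18) = 0.640, hence θ₀ = arccos 0.640 = 50.2°.
Before full moon the principal value applies: θ = 50.2°.

50°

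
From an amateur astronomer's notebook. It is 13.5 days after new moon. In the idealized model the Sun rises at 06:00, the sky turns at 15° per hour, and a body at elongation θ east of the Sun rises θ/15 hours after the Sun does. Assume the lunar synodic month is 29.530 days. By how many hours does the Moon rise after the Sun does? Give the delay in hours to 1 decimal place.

11.0 h

The Moon has covered 13.5/29.530 of its cycle, so θ ≈ 360° × 13.5/29.530 = 164.6°.
At 15° of sky rotation per hour, 164.6° corresponds to a 10.97 h lag.
So the Moon rises 10.97 h after the Sun.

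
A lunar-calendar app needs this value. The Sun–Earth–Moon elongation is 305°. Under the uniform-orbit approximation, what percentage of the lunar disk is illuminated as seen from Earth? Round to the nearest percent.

21%

Half-versine of 305°: (1 − 0.574)/2 = 0.213, i.e. 21%.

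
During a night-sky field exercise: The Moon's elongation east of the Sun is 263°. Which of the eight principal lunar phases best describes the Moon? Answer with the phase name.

last quarter

263° lies in the last quarter sector of the 8-phase cycle.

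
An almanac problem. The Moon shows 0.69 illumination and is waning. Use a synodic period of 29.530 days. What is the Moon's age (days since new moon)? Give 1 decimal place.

20.3 days

From f = (1 − cos θ)/2: cos θ = 1 − 2×0.69 = -0.380; arccos → 112.3°.
Since the Moon is past full (waning), take the reflex angle: θ = 360° − 112.3° = 247.7°.
That fraction of the synodic month is 247.7/360 × 29.530 d ≈ 20.32 d.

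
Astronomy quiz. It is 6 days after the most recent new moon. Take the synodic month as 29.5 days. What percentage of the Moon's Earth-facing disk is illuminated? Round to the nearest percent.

36%

The Moon has covered 6/29.5 of its cycle, so θ ≈ 360° × 6/29.5 = 73.2°.
With cos θ = 0.289, the lit fraction is (1 − 0.289)/2 ≈ 0.356, so 36%.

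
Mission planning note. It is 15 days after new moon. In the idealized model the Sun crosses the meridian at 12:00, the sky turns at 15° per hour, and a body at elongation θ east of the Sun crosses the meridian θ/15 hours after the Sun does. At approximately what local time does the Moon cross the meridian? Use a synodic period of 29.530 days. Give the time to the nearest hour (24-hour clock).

Phase angle: θ = 360°·(15 d)/(29.530 d) = 182.9°.
The Moon trails the Sun by θ/15 = 182.9/15 ≈ 12.19 hours.
12:00 + 12.19 h ≈ 00:11 → 00:00 to the nearest hour.

00:00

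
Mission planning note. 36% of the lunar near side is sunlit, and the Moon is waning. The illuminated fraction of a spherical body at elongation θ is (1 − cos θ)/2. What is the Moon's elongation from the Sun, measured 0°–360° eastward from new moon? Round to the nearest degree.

From f = (1 − cos θ)/2: cos θ = 1 − 2×0.36 = 0.280; arccos → 73.7°.
Since the Moon is past full (waning), take the reflex angle: θ = 360° − 73.7° = 286.3°.

286°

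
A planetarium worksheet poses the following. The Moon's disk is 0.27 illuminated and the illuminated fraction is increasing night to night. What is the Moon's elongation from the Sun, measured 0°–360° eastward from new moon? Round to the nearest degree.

From f = (1 − cos θ)/2: cos θ = 1 − 2×0.27 = 0.460; arccos → 62.6°.
Before full moon the principal value applies: θ = 62.6°.

63°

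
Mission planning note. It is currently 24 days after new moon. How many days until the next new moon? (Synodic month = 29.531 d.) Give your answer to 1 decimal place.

The next new moon completes the synodic month: 29.531 − 24 = 5.531 days.

5.5 days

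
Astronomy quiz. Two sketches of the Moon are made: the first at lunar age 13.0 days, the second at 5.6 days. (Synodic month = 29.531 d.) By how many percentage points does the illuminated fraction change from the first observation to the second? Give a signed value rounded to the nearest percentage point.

First observation: θ = 360°·13.0/29.531 = 158.5°, so f = 0.965.
Second observation: θ = 68.3°, f = 0.315.
Δf = 0.315 − 0.965 = -0.650, i.e. -65 pp.

-65 percentage points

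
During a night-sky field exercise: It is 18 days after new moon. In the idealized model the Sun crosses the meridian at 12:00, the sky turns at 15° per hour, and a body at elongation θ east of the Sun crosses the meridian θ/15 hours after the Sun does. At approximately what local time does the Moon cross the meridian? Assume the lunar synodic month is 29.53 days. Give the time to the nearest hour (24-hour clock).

03:00

Elongation θ = 360° × 18/29.53 ≈ 219.4°.
Delay after the Sun = 219.4° / (15°/h) ≈ 14.63 h.
12:00 + 14.63 h ≈ 02:38 → 03:00 to the nearest hour.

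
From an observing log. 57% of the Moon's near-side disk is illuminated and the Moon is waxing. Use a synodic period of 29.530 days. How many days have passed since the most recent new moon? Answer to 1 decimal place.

cos θ = 1 − 2f = -0.140, giving a principal value of 98.0°.
Waxing ⇒ before full, so θ = 98.0°.
Age = 29.530 × 98.0°/360° ≈ 8.04 days.

8.0 days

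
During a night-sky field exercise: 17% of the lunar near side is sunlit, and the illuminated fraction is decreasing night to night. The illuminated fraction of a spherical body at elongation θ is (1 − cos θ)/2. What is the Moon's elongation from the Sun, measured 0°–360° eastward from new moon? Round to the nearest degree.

Invert f = (1 − cos θ)/2 to get cos θ = 1 − 2(0.17) = 0.660, hence θ₀ = arccos 0.660 = 48.7°.
A waning Moon lies in 180°–360°, so θ = 360° − 48.7° = 311.3°.

311°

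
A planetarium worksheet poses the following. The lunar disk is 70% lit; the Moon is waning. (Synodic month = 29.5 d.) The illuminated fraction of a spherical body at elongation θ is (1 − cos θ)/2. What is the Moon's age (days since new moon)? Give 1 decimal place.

From f = (1 − cos θ)/2: cos θ = 1 − 2×0.70 = -0.400; arccos → 113.6°.
Since the Moon is past full (waning), take the reflex angle: θ = 360° − 113.6° = 246.4°.
Age = 29.5 × 246.4°/360° ≈ 20.19 days.

20.2 days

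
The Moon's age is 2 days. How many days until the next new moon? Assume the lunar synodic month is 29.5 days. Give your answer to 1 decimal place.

The next new moon completes the synodic month: 29.5 − 2 = 27.500 days.

27.5 days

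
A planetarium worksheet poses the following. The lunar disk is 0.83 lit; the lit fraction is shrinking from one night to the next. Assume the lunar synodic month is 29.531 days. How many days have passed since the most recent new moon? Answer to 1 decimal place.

18.8 days

From f = (1 − cos θ)/2: cos θ = 1 − 2×0.83 = -0.660; arccos → 131.3°.
A waning Moon lies in 180°–360°, so θ = 360° − 131.3° = 228.7°.
Age = 29.531 × 228.7°/360° ≈ 18.76 days.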